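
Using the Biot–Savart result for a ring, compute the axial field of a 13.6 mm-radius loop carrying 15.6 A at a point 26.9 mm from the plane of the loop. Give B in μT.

B ≈ 66.2 μT

On the axis of a circular loop, B = μ₀IR² / [2(R²+z²)^(3/2)].
R² + z² = (0.0136)² + (0.0269)² = 0.0009086 m², and (R²+z²)^(3/2) = 2.74×10⁻⁵ m³.
B = (4π×10⁻⁷ × 15.6 × 0.000185) / (2 × 2.74×10⁻⁵) = 6.62×10⁻⁵ T.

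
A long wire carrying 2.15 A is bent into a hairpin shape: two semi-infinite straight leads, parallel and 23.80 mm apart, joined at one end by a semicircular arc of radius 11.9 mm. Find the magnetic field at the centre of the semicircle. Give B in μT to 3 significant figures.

The semicircular arc contributes B_arc = μ₀I·π/(4πR) = μ₀I/(4R) = 5.68×10⁻⁵ T.
Each semi-infinite lead is at perpendicular distance R = 0.0119 m from the centre, with the perpendicular foot at its near end, so it contributes μ₀I/(4πR); both point the same way, together 3.61×10⁻⁵ T.
Arc and leads all point the same direction: B = 5.68×10⁻⁵ + 3.61×10⁻⁵ = 9.29×10⁻⁵ T.

B ≈ 92.9 μT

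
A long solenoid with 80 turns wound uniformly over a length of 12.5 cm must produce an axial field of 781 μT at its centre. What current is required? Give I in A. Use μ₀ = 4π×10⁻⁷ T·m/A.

I ≈ 0.971 A

Inside a long solenoid B = μ₀nI with n = 640 m⁻¹, so I = B/(μ₀n).
I = 7.81×10⁻⁴ / (4π×10⁻⁷ × 640) = 0.971 A.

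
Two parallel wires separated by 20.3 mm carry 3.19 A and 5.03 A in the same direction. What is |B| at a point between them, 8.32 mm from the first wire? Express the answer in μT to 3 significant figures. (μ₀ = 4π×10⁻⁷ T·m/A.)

Each long wire gives B = μ₀I/(2πd). Distances are d₁ = 0.00832 m and d₂ = 0.01198 m.
B₁ = 7.67×10⁻⁵ T, B₂ = 8.40×10⁻⁵ T.
Between parallel currents the two contributions point in opposite directions, so they subtract. B = |B₁ − B₂| = |7.67×10⁻⁵ − 8.40×10⁻⁵| = 7.29×10⁻⁶ T.

B ≈ 7.29 μT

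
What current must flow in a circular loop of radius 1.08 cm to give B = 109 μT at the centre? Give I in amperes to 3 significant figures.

At the centre of a circular loop B = μ₀I/(2R), so I = 2RB/μ₀.
With R = 0.0108 m, I = 2 × 0.0108 × 1.09×10⁻⁴ / (4π×10⁻⁷) = 1.87 A.

I ≈ 1.87 A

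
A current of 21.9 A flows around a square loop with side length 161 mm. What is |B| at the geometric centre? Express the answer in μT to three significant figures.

B ≈ 154 μT

Each side is a finite straight segment at perpendicular distance d = a/(2 tan(π/4)) = 0.0805 m from the centre, with end-angles ±π/4.
One side contributes B₁ = (μ₀I/4πd)·2 sin(π/4) = 3.85×10⁻⁵ T.
All 4 sides add in the same direction: B = 4 × 3.85×10⁻⁵ = 1.54×10⁻⁴ T.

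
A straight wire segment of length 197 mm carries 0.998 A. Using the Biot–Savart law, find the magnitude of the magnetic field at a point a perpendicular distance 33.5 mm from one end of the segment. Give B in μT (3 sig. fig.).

For a finite straight segment, B = (μ₀I/4πd)(sinθ₁ + sinθ₂), where θ₁, θ₂ are the angles from the perpendicular to each end.
The perpendicular foot is at one end, so the two end-offsets along the wire are 0 and L = 0.197 m.
sinθ₁ = 0/√(0²+0.0335²) = 0.0000; sinθ₂ = 0.197/√(0.197²+0.0335²) = 0.9858.
B = (4π×10⁻⁷ × 0.998) / (4π × 0.0335) × (0.0000 + 0.9858) = 2.94×10⁻⁶ T.

B ≈ 2.94 μT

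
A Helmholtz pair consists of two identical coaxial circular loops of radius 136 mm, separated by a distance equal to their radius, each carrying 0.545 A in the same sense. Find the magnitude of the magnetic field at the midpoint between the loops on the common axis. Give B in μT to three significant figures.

Each loop contributes B = μ₀IR²/[2(R²+z²)^(3/2)] on the axis, with z measured from that loop.
Loop 1 (z = 0.068 m): B₁ = 1.80×10⁻⁶ T. Loop 2 (z = 0.068 m): B₂ = 1.80×10⁻⁶ T.
The fields add: B = B₁ + B₂ = 3.60×10⁻⁶ T.

B ≈ 3.60 μT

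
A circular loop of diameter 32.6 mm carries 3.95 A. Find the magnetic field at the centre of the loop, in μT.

At the centre of a circular loop the Biot–Savart law gives B = μ₀I/(2R) (so R = 0.0163 m).
B = (4π×10⁻⁷ × 3.95) / (2 × 0.0163) = 1.52×10⁻⁴ T.

B ≈ 152 μT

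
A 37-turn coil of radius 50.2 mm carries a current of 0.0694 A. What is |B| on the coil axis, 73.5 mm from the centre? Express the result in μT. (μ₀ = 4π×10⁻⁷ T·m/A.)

B ≈ 5.77 μT

For an N-turn flat coil, B = Nμ₀IR²/[2(R²+z²)^(3/2)] with R = 0.0502 m, z = 0.0735 m.
B = 37 × 1.56×10⁻⁷ T = 5.77×10⁻⁶ T.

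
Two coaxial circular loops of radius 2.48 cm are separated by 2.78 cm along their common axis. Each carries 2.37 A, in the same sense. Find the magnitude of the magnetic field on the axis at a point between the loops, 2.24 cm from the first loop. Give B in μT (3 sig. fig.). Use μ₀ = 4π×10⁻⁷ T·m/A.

Each loop contributes B = μ₀IR²/[2(R²+z²)^(3/2)] on the axis, with z measured from that loop.
Loop 1 (z = 0.0224 m): B₁ = 2.45×10⁻⁵ T. Loop 2 (z = 0.0054 m): B₂ = 5.60×10⁻⁵ T.
The fields add: B = B₁ + B₂ = 8.06×10⁻⁵ T.

B ≈ 80.6 μT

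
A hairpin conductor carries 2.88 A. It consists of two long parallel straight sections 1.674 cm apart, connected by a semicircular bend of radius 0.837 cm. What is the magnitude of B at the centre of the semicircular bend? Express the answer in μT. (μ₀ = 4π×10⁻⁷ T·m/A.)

B ≈ 177 μT

The semicircular arc contributes B_arc = μ₀I·π/(4πR) = μ₀I/(4R) = 1.08×10⁻⁴ T.
Each semi-infinite lead is at perpendicular distance R = 0.00837 m from the centre, with the perpendicular foot at its near end, so it contributes μ₀I/(4πR); both point the same way, together 6.88×10⁻⁵ T.
Arc and leads all point the same direction: B = 1.08×10⁻⁴ + 6.88×10⁻⁵ = 1.77×10⁻⁴ T.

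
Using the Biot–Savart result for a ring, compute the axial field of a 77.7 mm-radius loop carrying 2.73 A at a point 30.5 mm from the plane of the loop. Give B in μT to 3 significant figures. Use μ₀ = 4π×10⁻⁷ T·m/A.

B ≈ 17.8 μT

On the axis of a circular loop, B = μ₀IR² / [2(R²+z²)^(3/2)].
R² + z² = (0.0777)² + (0.0305)² = 0.006968 m², and (R²+z²)^(3/2) = 5.82×10⁻⁴ m³.
B = (4π×10⁻⁷ × 2.73 × 0.006037) / (2 × 5.82×10⁻⁴) = 1.78×10⁻⁵ T.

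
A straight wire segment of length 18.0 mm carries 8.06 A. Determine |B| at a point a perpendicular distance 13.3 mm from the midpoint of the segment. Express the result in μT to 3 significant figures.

B ≈ 67.9 μT

For a finite straight segment, B = (μ₀I/4πd)(sinθ₁ + sinθ₂), where θ₁, θ₂ are the angles from the perpendicular to each end.
The perpendicular from the point meets the wire at its midpoint, so each end is L/2 = 0.009 m away along the wire.
sinθ₁ = 0.009/√(0.009²+0.0133²) = 0.5604; sinθ₂ = 0.009/√(0.009²+0.0133²) = 0.5604.
B = (4π×10⁻⁷ × 8.06) / (4π × 0.0133) × (0.5604 + 0.5604) = 6.79×10⁻⁵ T.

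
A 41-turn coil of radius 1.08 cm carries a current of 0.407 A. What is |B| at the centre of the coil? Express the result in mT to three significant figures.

B ≈ 0.971 mT

For an N-turn flat coil, B = Nμ₀I/(2R) with R = 0.0108 m.
B = 41 × 2.37×10⁻⁵ T = 9.71×10⁻⁴ T.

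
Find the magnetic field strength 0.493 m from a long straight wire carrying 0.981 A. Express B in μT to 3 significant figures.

B ≈ 0.398 μT

For an infinitely long straight wire, B = μ₀I/(2πd).
B = (4π×10⁻⁷ × 0.981) / (2π × 0.493) = 3.98×10⁻⁷ T.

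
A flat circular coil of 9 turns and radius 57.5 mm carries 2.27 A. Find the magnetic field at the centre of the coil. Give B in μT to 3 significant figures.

For an N-turn flat coil, B = Nμ₀I/(2R) with R = 0.0575 m.
B = 9 × 2.48×10⁻⁵ T = 2.23×10⁻⁴ T.

B ≈ 223 μT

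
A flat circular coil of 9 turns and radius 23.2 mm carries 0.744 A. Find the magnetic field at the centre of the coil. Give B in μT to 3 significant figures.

For an N-turn flat coil, B = Nμ₀I/(2R) with R = 0.0232 m.
B = 9 × 2.01×10⁻⁵ T = 1.81×10⁻⁴ T.

B ≈ 181 μT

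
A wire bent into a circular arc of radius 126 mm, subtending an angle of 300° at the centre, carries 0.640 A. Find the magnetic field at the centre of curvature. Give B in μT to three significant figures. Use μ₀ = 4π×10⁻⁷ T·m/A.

The Biot–Savart field of a circular arc at its centre is B = μ₀Iφ/(4πR), with φ = 5.236 rad.
B = (4π×10⁻⁷ × 0.640 × 5.236) / (4π × 0.126) = 2.66×10⁻⁶ T.

B ≈ 2.66 μT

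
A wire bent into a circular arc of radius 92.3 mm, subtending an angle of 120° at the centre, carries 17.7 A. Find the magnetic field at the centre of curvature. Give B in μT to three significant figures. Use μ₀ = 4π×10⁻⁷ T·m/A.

B ≈ 40.2 μT

The Biot–Savart field of a circular arc at its centre is B = μ₀Iφ/(4πR), with φ = 2.094 rad.
B = (4π×10⁻⁷ × 17.7 × 2.094) / (4π × 0.0923) = 4.02×10⁻⁵ T.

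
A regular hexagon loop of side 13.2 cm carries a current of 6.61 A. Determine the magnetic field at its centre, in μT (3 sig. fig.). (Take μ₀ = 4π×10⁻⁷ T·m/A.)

Each side is a finite straight segment at perpendicular distance d = a/(2 tan(π/6)) = 0.1143 m from the centre, with end-angles ±π/6.
One side contributes B₁ = (μ₀I/4πd)·2 sin(π/6) = 5.78×10⁻⁶ T.
All 6 sides add in the same direction: B = 6 × 5.78×10⁻⁶ = 3.47×10⁻⁵ T.

B ≈ 34.7 μT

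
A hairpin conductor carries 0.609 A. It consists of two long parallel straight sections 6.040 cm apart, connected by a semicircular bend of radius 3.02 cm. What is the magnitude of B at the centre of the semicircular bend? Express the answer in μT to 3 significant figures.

The semicircular arc contributes B_arc = μ₀I·π/(4πR) = μ₀I/(4R) = 6.34×10⁻⁶ T.
Each semi-infinite lead is at perpendicular distance R = 0.0302 m from the centre, with the perpendicular foot at its near end, so it contributes μ₀I/(4πR); both point the same way, together 4.03×10⁻⁶ T.
Arc and leads all point the same direction: B = 6.34×10⁻⁶ + 4.03×10⁻⁶ = 1.04×10⁻⁵ T.

B ≈ 10.4 μT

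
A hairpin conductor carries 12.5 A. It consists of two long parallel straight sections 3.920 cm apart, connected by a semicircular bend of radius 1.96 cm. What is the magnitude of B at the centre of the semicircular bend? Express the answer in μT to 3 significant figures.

B ≈ 328 μT

The semicircular arc contributes B_arc = μ₀I·π/(4πR) = μ₀I/(4R) = 2.00×10⁻⁴ T.
Each semi-infinite lead is at perpendicular distance R = 0.0196 m from the centre, with the perpendicular foot at its near end, so it contributes μ₀I/(4πR); both point the same way, together 1.28×10⁻⁴ T.
Arc and leads all point the same direction: B = 2.00×10⁻⁴ + 1.28×10⁻⁴ = 3.28×10⁻⁴ T.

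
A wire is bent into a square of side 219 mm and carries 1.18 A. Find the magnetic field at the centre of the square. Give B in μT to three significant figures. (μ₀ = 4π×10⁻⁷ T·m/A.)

B ≈ 6.10 μT

Each side is a finite straight segment at perpendicular distance d = a/(2 tan(π/4)) = 0.1095 m from the centre, with end-angles ±π/4.
One side contributes B₁ = (μ₀I/4πd)·2 sin(π/4) = 1.52×10⁻⁶ T.
All 4 sides add in the same direction: B = 4 × 1.52×10⁻⁶ = 6.10×10⁻⁶ T.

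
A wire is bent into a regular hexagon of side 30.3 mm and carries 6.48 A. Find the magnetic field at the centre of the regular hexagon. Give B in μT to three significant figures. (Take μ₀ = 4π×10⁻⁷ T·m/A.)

Each side is a finite straight segment at perpendicular distance d = a/(2 tan(π/6)) = 0.02624 m from the centre, with end-angles ±π/6.
One side contributes B₁ = (μ₀I/4πd)·2 sin(π/6) = 2.47×10⁻⁵ T.
All 6 sides add in the same direction: B = 6 × 2.47×10⁻⁵ = 1.48×10⁻⁴ T.

B ≈ 148 μT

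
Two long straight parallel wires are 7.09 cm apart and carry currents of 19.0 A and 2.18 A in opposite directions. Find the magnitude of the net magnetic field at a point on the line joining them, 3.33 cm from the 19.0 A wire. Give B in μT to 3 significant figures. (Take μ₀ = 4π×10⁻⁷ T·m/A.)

Each long wire gives B = μ₀I/(2πd). Distances are d₁ = 0.0333 m and d₂ = 0.0376 m.
B₁ = 1.14×10⁻⁴ T, B₂ = 1.16×10⁻⁵ T.
Between antiparallel currents both contributions point the same way, so they add. B = B₁ + B₂ = 1.14×10⁻⁴ + 1.16×10⁻⁵ = 1.26×10⁻⁴ T.

B ≈ 126 μT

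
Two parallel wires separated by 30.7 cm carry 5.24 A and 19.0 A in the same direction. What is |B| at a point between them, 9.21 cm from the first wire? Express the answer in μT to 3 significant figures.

B ≈ 6.30 μT

Each long wire gives B = μ₀I/(2πd). Distances are d₁ = 0.0921 m and d₂ = 0.2149 m.
B₁ = 1.14×10⁻⁵ T, B₂ = 1.77×10⁻⁵ T.
Between parallel currents the two contributions point in opposite directions, so they subtract. B = |B₁ − B₂| = |1.14×10⁻⁵ − 1.77×10⁻⁵| = 6.30×10⁻⁶ T.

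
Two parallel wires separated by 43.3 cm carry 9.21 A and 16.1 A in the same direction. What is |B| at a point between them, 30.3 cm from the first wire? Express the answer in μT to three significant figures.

B ≈ 18.7 μT

Each long wire gives B = μ₀I/(2πd). Distances are d₁ = 0.303 m and d₂ = 0.13 m.
B₁ = 6.08×10⁻⁶ T, B₂ = 2.48×10⁻⁵ T.
Between parallel currents the two contributions point in opposite directions, so they subtract. B = |B₁ − B₂| = |6.08×10⁻⁶ − 2.48×10⁻⁵| = 1.87×10⁻⁵ T.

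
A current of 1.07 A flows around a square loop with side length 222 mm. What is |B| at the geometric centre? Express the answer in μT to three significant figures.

Each side is a finite straight segment at perpendicular distance d = a/(2 tan(π/4)) = 0.111 m from the centre, with end-angles ±π/4.
One side contributes B₁ = (μ₀I/4πd)·2 sin(π/4) = 1.36×10⁻⁶ T.
All 4 sides add in the same direction: B = 4 × 1.36×10⁻⁶ = 5.45×10⁻⁶ T.

B ≈ 5.45 μT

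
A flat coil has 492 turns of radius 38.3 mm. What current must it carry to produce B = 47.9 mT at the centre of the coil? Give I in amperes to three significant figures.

For an N-turn coil, B = Nμ₀I/(2R) with R = 0.0383 m, so I = 2RB/(Nμ₀) = 2 × 0.0383 × 4.79×10⁻² / (492 × 4π×10⁻⁷) = 5.93 A.

I ≈ 5.93 A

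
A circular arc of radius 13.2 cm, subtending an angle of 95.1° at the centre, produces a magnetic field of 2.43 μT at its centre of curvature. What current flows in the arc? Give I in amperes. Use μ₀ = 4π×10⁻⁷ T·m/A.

For a circular arc, B = μ₀Iφ/(4πR) with φ in radians; here φ = 1.66 rad.
So I = 4πRB/(μ₀φ) = 4π × 0.132 × 2.43×10⁻⁶ / (4π×10⁻⁷ × 1.66) = 1.93 A.

I ≈ 1.93 A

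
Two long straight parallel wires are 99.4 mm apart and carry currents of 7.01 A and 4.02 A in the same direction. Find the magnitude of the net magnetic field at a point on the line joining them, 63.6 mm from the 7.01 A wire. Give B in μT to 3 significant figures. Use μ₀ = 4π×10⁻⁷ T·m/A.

B ≈ 0.414 μT

Each long wire gives B = μ₀I/(2πd). Distances are d₁ = 0.0636 m and d₂ = 0.0358 m.
B₁ = 2.20×10⁻⁵ T, B₂ = 2.25×10⁻⁵ T.
Between parallel currents the two contributions point in opposite directions, so they subtract. B = |B₁ − B₂| = |2.20×10⁻⁵ − 2.25×10⁻⁵| = 4.14×10⁻⁷ T.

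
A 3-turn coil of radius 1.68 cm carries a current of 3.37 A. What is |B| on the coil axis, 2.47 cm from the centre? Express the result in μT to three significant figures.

B ≈ 67.3 μT

For an N-turn flat coil, B = Nμ₀IR²/[2(R²+z²)^(3/2)] with R = 0.0168 m, z = 0.0247 m.
B = 3 × 2.24×10⁻⁵ T = 6.73×10⁻⁵ T.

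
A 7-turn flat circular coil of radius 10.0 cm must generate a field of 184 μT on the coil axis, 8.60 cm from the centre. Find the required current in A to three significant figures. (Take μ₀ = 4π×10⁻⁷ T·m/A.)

For an N-turn coil, B = Nμ₀IR²/[2(R²+z²)^(3/2)] with R = 0.1 m, z = 0.086 m, so I = 2B(R²+z²)^(3/2)/(Nμ₀R²) = 2 × 1.84×10⁻⁴ × 2.29×10⁻³ / (7 × 4π×10⁻⁷ × 0.01) = 9.60 A.

I ≈ 9.60 A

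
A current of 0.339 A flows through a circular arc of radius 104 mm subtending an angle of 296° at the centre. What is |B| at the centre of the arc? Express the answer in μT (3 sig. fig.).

The Biot–Savart field of a circular arc at its centre is B = μ₀Iφ/(4πR), with φ = 5.166 rad.
B = (4π×10⁻⁷ × 0.339 × 5.166) / (4π × 0.104) = 1.68×10⁻⁶ T.

B ≈ 1.68 μT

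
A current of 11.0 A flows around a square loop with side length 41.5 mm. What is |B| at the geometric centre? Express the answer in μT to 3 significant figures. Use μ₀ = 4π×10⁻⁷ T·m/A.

B ≈ 300 μT

Each side is a finite straight segment at perpendicular distance d = a/(2 tan(π/4)) = 0.02075 m from the centre, with end-angles ±π/4.
One side contributes B₁ = (μ₀I/4πd)·2 sin(π/4) = 7.50×10⁻⁵ T.
All 4 sides add in the same direction: B = 4 × 7.50×10⁻⁵ = 3.00×10⁻⁴ T.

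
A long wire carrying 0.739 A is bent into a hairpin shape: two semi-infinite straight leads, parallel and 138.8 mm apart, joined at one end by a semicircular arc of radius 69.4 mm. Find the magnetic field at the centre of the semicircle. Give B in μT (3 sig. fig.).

The semicircular arc contributes B_arc = μ₀I·π/(4πR) = μ₀I/(4R) = 3.35×10⁻⁶ T.
Each semi-infinite lead is at perpendicular distance R = 0.0694 m from the centre, with the perpendicular foot at its near end, so it contributes μ₀I/(4πR); both point the same way, together 2.13×10⁻⁶ T.
Arc and leads all point the same direction: B = 3.35×10⁻⁶ + 2.13×10⁻⁶ = 5.47×10⁻⁶ T.

B ≈ 5.47 μT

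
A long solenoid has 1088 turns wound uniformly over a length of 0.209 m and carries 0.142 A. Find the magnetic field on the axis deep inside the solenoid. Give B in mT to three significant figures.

B ≈ 0.929 mT

Inside a long solenoid, B = μ₀nI with n = 5206 turns/m.
B = 4π×10⁻⁷ × 5206 × 0.142 = 9.29×10⁻⁴ T.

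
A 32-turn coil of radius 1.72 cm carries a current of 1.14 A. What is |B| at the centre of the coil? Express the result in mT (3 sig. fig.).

B ≈ 1.33 mT

For an N-turn flat coil, B = Nμ₀I/(2R) with R = 0.0172 m.
B = 32 × 4.16×10⁻⁵ T = 1.33×10⁻³ T.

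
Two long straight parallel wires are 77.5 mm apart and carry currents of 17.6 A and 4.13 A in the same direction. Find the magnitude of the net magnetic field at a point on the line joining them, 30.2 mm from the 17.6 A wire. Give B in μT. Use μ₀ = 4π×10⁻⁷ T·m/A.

B ≈ 99.1 μT

Each long wire gives B = μ₀I/(2πd). Distances are d₁ = 0.0302 m and d₂ = 0.0473 m.
B₁ = 1.17×10⁻⁴ T, B₂ = 1.75×10⁻⁵ T.
Between parallel currents the two contributions point in opposite directions, so they subtract. B = |B₁ − B₂| = |1.17×10⁻⁴ − 1.75×10⁻⁵| = 9.91×10⁻⁵ T.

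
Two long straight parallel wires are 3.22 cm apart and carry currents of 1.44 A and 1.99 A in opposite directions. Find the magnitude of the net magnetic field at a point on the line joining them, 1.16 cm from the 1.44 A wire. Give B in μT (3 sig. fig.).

Each long wire gives B = μ₀I/(2πd). Distances are d₁ = 0.0116 m and d₂ = 0.0206 m.
B₁ = 2.48×10⁻⁵ T, B₂ = 1.93×10⁻⁵ T.
Between antiparallel currents both contributions point the same way, so they add. B = B₁ + B₂ = 2.48×10⁻⁵ + 1.93×10⁻⁵ = 4.41×10⁻⁵ T.

B ≈ 44.1 μT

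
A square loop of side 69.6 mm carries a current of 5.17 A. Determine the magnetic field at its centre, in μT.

B ≈ 84.0 μT

Each side is a finite straight segment at perpendicular distance d = a/(2 tan(π/4)) = 0.0348 m from the centre, with end-angles ±π/4.
One side contributes B₁ = (μ₀I/4πd)·2 sin(π/4) = 2.10×10⁻⁵ T.
All 4 sides add in the same direction: B = 4 × 2.10×10⁻⁵ = 8.40×10⁻⁵ T.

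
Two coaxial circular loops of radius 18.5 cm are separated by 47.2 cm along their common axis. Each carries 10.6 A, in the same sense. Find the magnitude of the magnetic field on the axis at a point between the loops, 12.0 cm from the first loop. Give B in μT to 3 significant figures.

B ≈ 24.9 μT

Each loop contributes B = μ₀IR²/[2(R²+z²)^(3/2)] on the axis, with z measured from that loop.
Loop 1 (z = 0.12 m): B₁ = 2.13×10⁻⁵ T. Loop 2 (z = 0.352 m): B₂ = 3.63×10⁻⁶ T.
The fields add: B = B₁ + B₂ = 2.49×10⁻⁵ T.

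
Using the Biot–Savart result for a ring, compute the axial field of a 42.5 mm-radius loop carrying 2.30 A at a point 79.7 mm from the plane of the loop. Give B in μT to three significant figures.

On the axis of a circular loop, B = μ₀IR² / [2(R²+z²)^(3/2)].
R² + z² = (0.0425)² + (0.0797)² = 0.008158 m², and (R²+z²)^(3/2) = 7.37×10⁻⁴ m³.
B = (4π×10⁻⁷ × 2.30 × 0.001806) / (2 × 7.37×10⁻⁴) = 3.54×10⁻⁶ T.

B ≈ 3.54 μT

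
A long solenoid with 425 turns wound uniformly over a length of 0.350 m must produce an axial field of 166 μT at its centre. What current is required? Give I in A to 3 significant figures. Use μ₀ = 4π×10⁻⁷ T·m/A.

Inside a long solenoid B = μ₀nI with n = 1214 m⁻¹, so I = B/(μ₀n).
I = 1.66×10⁻⁴ / (4π×10⁻⁷ × 1214) = 0.109 A.

I ≈ 0.109 A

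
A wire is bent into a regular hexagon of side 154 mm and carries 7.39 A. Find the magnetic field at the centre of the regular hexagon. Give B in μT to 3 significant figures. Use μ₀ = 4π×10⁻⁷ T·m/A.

Each side is a finite straight segment at perpendicular distance d = a/(2 tan(π/6)) = 0.1334 m from the centre, with end-angles ±π/6.
One side contributes B₁ = (μ₀I/4πd)·2 sin(π/6) = 5.54×10⁻⁶ T.
All 6 sides add in the same direction: B = 6 × 5.54×10⁻⁶ = 3.32×10⁻⁵ T.

B ≈ 33.2 μT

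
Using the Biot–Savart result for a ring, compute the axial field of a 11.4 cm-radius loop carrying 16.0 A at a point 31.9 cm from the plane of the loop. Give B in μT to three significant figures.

B ≈ 3.36 μT

On the axis of a circular loop, B = μ₀IR² / [2(R²+z²)^(3/2)].
R² + z² = (0.114)² + (0.319)² = 0.1148 m², and (R²+z²)^(3/2) = 3.89×10⁻² m³.
B = (4π×10⁻⁷ × 16.0 × 0.013) / (2 × 3.89×10⁻²) = 3.36×10⁻⁶ T.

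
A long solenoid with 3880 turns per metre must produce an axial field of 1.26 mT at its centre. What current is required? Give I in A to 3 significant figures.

Inside a long solenoid B = μ₀nI with n = 3880 m⁻¹, so I = B/(μ₀n).
I = 1.26×10⁻³ / (4π×10⁻⁷ × 3880) = 0.258 A.

I ≈ 0.258 A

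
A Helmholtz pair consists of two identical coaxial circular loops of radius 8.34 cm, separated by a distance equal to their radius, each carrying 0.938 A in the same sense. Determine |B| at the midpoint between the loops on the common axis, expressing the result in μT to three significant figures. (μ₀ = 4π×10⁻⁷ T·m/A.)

B ≈ 10.1 μT

Each loop contributes B = μ₀IR²/[2(R²+z²)^(3/2)] on the axis, with z measured from that loop.
Loop 1 (z = 0.0417 m): B₁ = 5.06×10⁻⁶ T. Loop 2 (z = 0.0417 m): B₂ = 5.06×10⁻⁶ T.
The fields add: B = B₁ + B₂ = 1.01×10⁻⁵ T.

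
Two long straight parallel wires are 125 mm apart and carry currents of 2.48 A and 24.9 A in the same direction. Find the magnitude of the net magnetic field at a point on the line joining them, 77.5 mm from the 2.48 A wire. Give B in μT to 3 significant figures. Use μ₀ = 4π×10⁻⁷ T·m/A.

B ≈ 98.4 μT

Each long wire gives B = μ₀I/(2πd). Distances are d₁ = 0.0775 m and d₂ = 0.0475 m.
B₁ = 6.40×10⁻⁶ T, B₂ = 1.05×10⁻⁴ T.
Between parallel currents the two contributions point in opposite directions, so they subtract. B = |B₁ − B₂| = |6.40×10⁻⁶ − 1.05×10⁻⁴| = 9.84×10⁻⁵ T.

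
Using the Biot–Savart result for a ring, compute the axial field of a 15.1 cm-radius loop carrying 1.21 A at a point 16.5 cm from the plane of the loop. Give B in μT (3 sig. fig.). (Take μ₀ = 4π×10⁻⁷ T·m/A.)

On the axis of a circular loop, B = μ₀IR² / [2(R²+z²)^(3/2)].
R² + z² = (0.151)² + (0.165)² = 0.05003 m², and (R²+z²)^(3/2) = 1.12×10⁻² m³.
B = (4π×10⁻⁷ × 1.21 × 0.0228) / (2 × 1.12×10⁻²) = 1.55×10⁻⁶ T.

B ≈ 1.55 μT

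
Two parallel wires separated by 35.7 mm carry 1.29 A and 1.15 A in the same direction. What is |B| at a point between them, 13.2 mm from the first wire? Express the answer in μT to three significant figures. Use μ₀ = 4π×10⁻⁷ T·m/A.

Each long wire gives B = μ₀I/(2πd). Distances are d₁ = 0.0132 m and d₂ = 0.0225 m.
B₁ = 1.95×10⁻⁵ T, B₂ = 1.02×10⁻⁵ T.
Between parallel currents the two contributions point in opposite directions, so they subtract. B = |B₁ − B₂| = |1.95×10⁻⁵ − 1.02×10⁻⁵| = 9.32×10⁻⁶ T.

B ≈ 9.32 μT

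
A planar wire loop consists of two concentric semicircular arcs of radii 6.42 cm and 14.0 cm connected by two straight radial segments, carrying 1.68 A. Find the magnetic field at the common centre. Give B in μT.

The radial connectors point toward the centre, so dl × r̂ = 0 and they contribute nothing.
Each semicircle gives μ₀I/(4R): inner arc 8.22×10⁻⁶ T, outer arc 3.77×10⁻⁶ T.
The two arcs carry current in opposite angular senses, so their fields oppose: B = |8.22×10⁻⁶ − 3.77×10⁻⁶| = 4.45×10⁻⁶ T.

B ≈ 4.45 μT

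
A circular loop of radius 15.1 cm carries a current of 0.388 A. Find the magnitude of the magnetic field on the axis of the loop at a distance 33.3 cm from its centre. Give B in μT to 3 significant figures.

B ≈ 0.114 μT

On the axis of a circular loop, B = μ₀IR² / [2(R²+z²)^(3/2)].
R² + z² = (0.151)² + (0.333)² = 0.1337 m², and (R²+z²)^(3/2) = 4.89×10⁻² m³.
B = (4π×10⁻⁷ × 0.388 × 0.0228) / (2 × 4.89×10⁻²) = 1.14×10⁻⁷ T.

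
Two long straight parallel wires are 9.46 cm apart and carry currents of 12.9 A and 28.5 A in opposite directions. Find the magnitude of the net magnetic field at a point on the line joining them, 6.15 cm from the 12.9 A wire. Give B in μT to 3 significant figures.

B ≈ 214 μT

Each long wire gives B = μ₀I/(2πd). Distances are d₁ = 0.0615 m and d₂ = 0.0331 m.
B₁ = 4.20×10⁻⁵ T, B₂ = 1.72×10⁻⁴ T.
Between antiparallel currents both contributions point the same way, so they add. B = B₁ + B₂ = 4.20×10⁻⁵ + 1.72×10⁻⁴ = 2.14×10⁻⁴ T.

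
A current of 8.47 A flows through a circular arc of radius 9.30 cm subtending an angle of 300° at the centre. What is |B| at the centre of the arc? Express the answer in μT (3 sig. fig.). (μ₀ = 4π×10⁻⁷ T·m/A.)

B ≈ 47.7 μT

The Biot–Savart field of a circular arc at its centre is B = μ₀Iφ/(4πR), with φ = 5.236 rad.
B = (4π×10⁻⁷ × 8.47 × 5.236) / (4π × 0.093) = 4.77×10⁻⁵ T.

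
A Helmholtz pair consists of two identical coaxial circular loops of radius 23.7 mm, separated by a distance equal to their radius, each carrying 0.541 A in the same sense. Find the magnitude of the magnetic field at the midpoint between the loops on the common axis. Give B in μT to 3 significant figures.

Each loop contributes B = μ₀IR²/[2(R²+z²)^(3/2)] on the axis, with z measured from that loop.
Loop 1 (z = 0.01185 m): B₁ = 1.03×10⁻⁵ T. Loop 2 (z = 0.01185 m): B₂ = 1.03×10⁻⁵ T.
The fields add: B = B₁ + B₂ = 2.05×10⁻⁵ T.

B ≈ 20.5 μT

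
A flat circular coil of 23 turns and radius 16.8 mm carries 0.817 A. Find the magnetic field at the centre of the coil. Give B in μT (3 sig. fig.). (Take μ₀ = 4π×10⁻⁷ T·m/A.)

For an N-turn flat coil, B = Nμ₀I/(2R) with R = 0.0168 m.
B = 23 × 3.06×10⁻⁵ T = 7.03×10⁻⁴ T.

B ≈ 703 μT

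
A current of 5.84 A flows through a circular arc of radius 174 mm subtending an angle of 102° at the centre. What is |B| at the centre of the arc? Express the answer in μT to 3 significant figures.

The Biot–Savart field of a circular arc at its centre is B = μ₀Iφ/(4πR), with φ = 1.78 rad.
B = (4π×10⁻⁷ × 5.84 × 1.78) / (4π × 0.174) = 5.98×10⁻⁶ T.

B ≈ 5.98 μT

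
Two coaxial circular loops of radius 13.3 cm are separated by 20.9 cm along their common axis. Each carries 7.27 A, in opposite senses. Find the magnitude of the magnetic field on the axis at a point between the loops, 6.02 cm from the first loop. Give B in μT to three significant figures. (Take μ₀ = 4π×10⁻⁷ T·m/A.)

Each loop contributes B = μ₀IR²/[2(R²+z²)^(3/2)] on the axis, with z measured from that loop.
Loop 1 (z = 0.0602 m): B₁ = 2.60×10⁻⁵ T. Loop 2 (z = 0.1488 m): B₂ = 1.02×10⁻⁵ T.
The fields oppose: B = |B₁ − B₂| = 1.58×10⁻⁵ T.

B ≈ 15.8 μT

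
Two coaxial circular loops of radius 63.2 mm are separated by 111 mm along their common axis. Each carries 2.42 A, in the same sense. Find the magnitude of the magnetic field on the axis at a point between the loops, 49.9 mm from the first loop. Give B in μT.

Each loop contributes B = μ₀IR²/[2(R²+z²)^(3/2)] on the axis, with z measured from that loop.
Loop 1 (z = 0.0499 m): B₁ = 1.16×10⁻⁵ T. Loop 2 (z = 0.0611 m): B₂ = 8.94×10⁻⁶ T.
The fields add: B = B₁ + B₂ = 2.06×10⁻⁵ T.

B ≈ 20.6 μT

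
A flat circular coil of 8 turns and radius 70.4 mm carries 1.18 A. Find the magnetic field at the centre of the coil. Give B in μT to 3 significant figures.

For an N-turn flat coil, B = Nμ₀I/(2R) with R = 0.0704 m.
B = 8 × 1.05×10⁻⁵ T = 8.43×10⁻⁵ T.

B ≈ 84.3 μT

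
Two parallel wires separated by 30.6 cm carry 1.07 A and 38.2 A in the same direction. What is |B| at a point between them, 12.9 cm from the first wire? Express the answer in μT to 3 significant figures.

B ≈ 41.5 μT

Each long wire gives B = μ₀I/(2πd). Distances are d₁ = 0.129 m and d₂ = 0.177 m.
B₁ = 1.66×10⁻⁶ T, B₂ = 4.32×10⁻⁵ T.
Between parallel currents the two contributions point in opposite directions, so they subtract. B = |B₁ − B₂| = |1.66×10⁻⁶ − 4.32×10⁻⁵| = 4.15×10⁻⁵ T.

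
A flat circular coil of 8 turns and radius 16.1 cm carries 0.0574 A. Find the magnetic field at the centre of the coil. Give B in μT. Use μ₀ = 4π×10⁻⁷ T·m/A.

B ≈ 1.79 μT

For an N-turn flat coil, B = Nμ₀I/(2R) with R = 0.161 m.
B = 8 × 2.24×10⁻⁷ T = 1.79×10⁻⁶ T.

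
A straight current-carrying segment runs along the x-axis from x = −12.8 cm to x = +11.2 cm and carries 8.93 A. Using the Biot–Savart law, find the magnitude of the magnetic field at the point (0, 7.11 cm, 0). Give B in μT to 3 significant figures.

For a finite straight segment, B = (μ₀I/4πd)(sinθ₁ + sinθ₂), where θ₁, θ₂ are the angles from the perpendicular to each end.
The perpendicular distance is d = 0.0711 m; the end-offsets along the wire are a = 0.128 m and b = 0.112 m.
sinθ₁ = 0.128/√(0.128²+0.0711²) = 0.8742; sinθ₂ = 0.112/√(0.112²+0.0711²) = 0.8443.
B = (4π×10⁻⁷ × 8.93) / (4π × 0.0711) × (0.8742 + 0.8443) = 2.16×10⁻⁵ T.

B ≈ 21.6 μT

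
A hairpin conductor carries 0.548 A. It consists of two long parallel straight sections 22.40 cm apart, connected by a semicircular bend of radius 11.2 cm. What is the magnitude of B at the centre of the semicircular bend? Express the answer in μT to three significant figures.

B ≈ 2.52 μT

The semicircular arc contributes B_arc = μ₀I·π/(4πR) = μ₀I/(4R) = 1.54×10⁻⁶ T.
Each semi-infinite lead is at perpendicular distance R = 0.112 m from the centre, with the perpendicular foot at its near end, so it contributes μ₀I/(4πR); both point the same way, together 9.79×10⁻⁷ T.
Arc and leads all point the same direction: B = 1.54×10⁻⁶ + 9.79×10⁻⁷ = 2.52×10⁻⁶ T.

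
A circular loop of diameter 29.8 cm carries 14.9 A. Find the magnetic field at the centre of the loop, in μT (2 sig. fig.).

B ≈ 63 μT

At the centre of a circular loop the Biot–Savart law gives B = μ₀I/(2R) (so R = 0.149 m).
B = (4π×10⁻⁷ × 14.9) / (2 × 0.149) = 6.28×10⁻⁵ T.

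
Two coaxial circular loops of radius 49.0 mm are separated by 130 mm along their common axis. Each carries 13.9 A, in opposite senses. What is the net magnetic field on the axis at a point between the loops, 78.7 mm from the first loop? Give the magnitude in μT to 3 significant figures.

B ≈ 32.4 μT

Each loop contributes B = μ₀IR²/[2(R²+z²)^(3/2)] on the axis, with z measured from that loop.
Loop 1 (z = 0.0787 m): B₁ = 2.63×10⁻⁵ T. Loop 2 (z = 0.0513 m): B₂ = 5.87×10⁻⁵ T.
The fields oppose: B = |B₁ − B₂| = 3.24×10⁻⁵ T.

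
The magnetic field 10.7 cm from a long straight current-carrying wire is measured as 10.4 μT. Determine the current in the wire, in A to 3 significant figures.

For a long straight wire B = μ₀I/(2πd), so I = 2πdB/μ₀.
I = 2π × 0.107 × 1.04×10⁻⁵ / (4π×10⁻⁷) = 5.56 A.

I ≈ 5.56 A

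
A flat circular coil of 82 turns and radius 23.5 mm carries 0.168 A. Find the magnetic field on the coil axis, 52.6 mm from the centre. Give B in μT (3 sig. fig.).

B ≈ 25.0 μT

For an N-turn flat coil, B = Nμ₀IR²/[2(R²+z²)^(3/2)] with R = 0.0235 m, z = 0.0526 m.
B = 82 × 3.05×10⁻⁷ T = 2.50×10⁻⁵ T.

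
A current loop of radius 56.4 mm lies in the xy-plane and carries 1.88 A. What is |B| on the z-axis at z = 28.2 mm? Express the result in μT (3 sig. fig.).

B ≈ 15.0 μT

On the axis of a circular loop, B = μ₀IR² / [2(R²+z²)^(3/2)].
R² + z² = (0.0564)² + (0.0282)² = 0.003976 m², and (R²+z²)^(3/2) = 2.51×10⁻⁴ m³.
B = (4π×10⁻⁷ × 1.88 × 0.003181) / (2 × 2.51×10⁻⁴) = 1.50×10⁻⁵ T.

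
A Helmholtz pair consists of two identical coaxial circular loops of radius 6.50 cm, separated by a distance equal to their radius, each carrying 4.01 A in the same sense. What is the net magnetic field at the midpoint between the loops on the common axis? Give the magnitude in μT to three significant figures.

B ≈ 55.5 μT

Each loop contributes B = μ₀IR²/[2(R²+z²)^(3/2)] on the axis, with z measured from that loop.
Loop 1 (z = 0.0325 m): B₁ = 2.77×10⁻⁵ T. Loop 2 (z = 0.0325 m): B₂ = 2.77×10⁻⁵ T.
The fields add: B = B₁ + B₂ = 5.55×10⁻⁵ T.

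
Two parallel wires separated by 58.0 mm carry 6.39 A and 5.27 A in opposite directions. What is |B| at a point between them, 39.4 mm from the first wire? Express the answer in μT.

B ≈ 89.1 μT

Each long wire gives B = μ₀I/(2πd). Distances are d₁ = 0.0394 m and d₂ = 0.0186 m.
B₁ = 3.24×10⁻⁵ T, B₂ = 5.67×10⁻⁵ T.
Between antiparallel currents both contributions point the same way, so they add. B = B₁ + B₂ = 3.24×10⁻⁵ + 5.67×10⁻⁵ = 8.91×10⁻⁵ T.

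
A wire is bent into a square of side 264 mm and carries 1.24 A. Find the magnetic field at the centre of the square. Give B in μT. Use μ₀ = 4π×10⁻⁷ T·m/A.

B ≈ 5.31 μT

Each side is a finite straight segment at perpendicular distance d = a/(2 tan(π/4)) = 0.132 m from the centre, with end-angles ±π/4.
One side contributes B₁ = (μ₀I/4πd)·2 sin(π/4) = 1.33×10⁻⁶ T.
All 4 sides add in the same direction: B = 4 × 1.33×10⁻⁶ = 5.31×10⁻⁶ T.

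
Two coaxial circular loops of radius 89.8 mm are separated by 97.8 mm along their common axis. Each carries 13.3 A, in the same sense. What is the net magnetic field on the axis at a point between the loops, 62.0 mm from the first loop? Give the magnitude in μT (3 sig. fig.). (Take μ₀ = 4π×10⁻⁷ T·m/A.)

B ≈ 126 μT

Each loop contributes B = μ₀IR²/[2(R²+z²)^(3/2)] on the axis, with z measured from that loop.
Loop 1 (z = 0.062 m): B₁ = 5.19×10⁻⁵ T. Loop 2 (z = 0.0358 m): B₂ = 7.46×10⁻⁵ T.
The fields add: B = B₁ + B₂ = 1.26×10⁻⁴ T.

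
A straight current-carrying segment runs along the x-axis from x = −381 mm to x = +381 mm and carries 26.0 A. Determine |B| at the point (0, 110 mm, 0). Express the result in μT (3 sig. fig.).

For a finite straight segment, B = (μ₀I/4πd)(sinθ₁ + sinθ₂), where θ₁, θ₂ are the angles from the perpendicular to each end.
The perpendicular distance is d = 0.11 m; the end-offsets along the wire are a = 0.381 m and b = 0.381 m.
sinθ₁ = 0.381/√(0.381²+0.11²) = 0.9608; sinθ₂ = 0.381/√(0.381²+0.11²) = 0.9608.
B = (4π×10⁻⁷ × 26.0) / (4π × 0.11) × (0.9608 + 0.9608) = 4.54×10⁻⁵ T.

B ≈ 45.4 μT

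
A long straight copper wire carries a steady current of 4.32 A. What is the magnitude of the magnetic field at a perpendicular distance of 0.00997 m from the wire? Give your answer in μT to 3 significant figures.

B ≈ 86.7 μT

For an infinitely long straight wire, B = μ₀I/(2πd).
B = (4π×10⁻⁷ × 4.32) / (2π × 0.00997) = 8.67×10⁻⁵ T.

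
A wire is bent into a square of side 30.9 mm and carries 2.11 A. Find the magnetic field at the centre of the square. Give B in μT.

B ≈ 77.3 μT

Each side is a finite straight segment at perpendicular distance d = a/(2 tan(π/4)) = 0.01545 m from the centre, with end-angles ±π/4.
One side contributes B₁ = (μ₀I/4πd)·2 sin(π/4) = 1.93×10⁻⁵ T.
All 4 sides add in the same direction: B = 4 × 1.93×10⁻⁵ = 7.73×10⁻⁵ T.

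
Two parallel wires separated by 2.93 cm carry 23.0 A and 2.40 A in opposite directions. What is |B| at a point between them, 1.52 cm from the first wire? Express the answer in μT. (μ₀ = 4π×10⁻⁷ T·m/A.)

B ≈ 337 μT

Each long wire gives B = μ₀I/(2πd). Distances are d₁ = 0.0152 m and d₂ = 0.0141 m.
B₁ = 3.03×10⁻⁴ T, B₂ = 3.40×10⁻⁵ T.
Between antiparallel currents both contributions point the same way, so they add. B = B₁ + B₂ = 3.03×10⁻⁴ + 3.40×10⁻⁵ = 3.37×10⁻⁴ T.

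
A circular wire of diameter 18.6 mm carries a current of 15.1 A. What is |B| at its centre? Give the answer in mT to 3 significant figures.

B ≈ 1.02 mT

At the centre of a circular loop the Biot–Savart law gives B = μ₀I/(2R) (so R = 0.0093 m).
B = (4π×10⁻⁷ × 15.1) / (2 × 0.0093) = 1.02×10⁻³ T.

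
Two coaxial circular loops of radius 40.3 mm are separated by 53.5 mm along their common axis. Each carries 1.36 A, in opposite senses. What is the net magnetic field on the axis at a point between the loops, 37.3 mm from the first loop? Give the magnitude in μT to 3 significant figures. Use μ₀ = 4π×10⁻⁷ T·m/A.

Each loop contributes B = μ₀IR²/[2(R²+z²)^(3/2)] on the axis, with z measured from that loop.
Loop 1 (z = 0.0373 m): B₁ = 8.38×10⁻⁶ T. Loop 2 (z = 0.0162 m): B₂ = 1.69×10⁻⁵ T.
The fields oppose: B = |B₁ − B₂| = 8.56×10⁻⁶ T.

B ≈ 8.56 μT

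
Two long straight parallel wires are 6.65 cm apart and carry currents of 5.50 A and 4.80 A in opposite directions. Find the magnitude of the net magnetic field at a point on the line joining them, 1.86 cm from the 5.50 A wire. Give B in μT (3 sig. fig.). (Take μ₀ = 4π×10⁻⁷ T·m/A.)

B ≈ 79.2 μT

Each long wire gives B = μ₀I/(2πd). Distances are d₁ = 0.0186 m and d₂ = 0.0479 m.
B₁ = 5.91×10⁻⁵ T, B₂ = 2.00×10⁻⁵ T.
Between antiparallel currents both contributions point the same way, so they add. B = B₁ + B₂ = 5.91×10⁻⁵ + 2.00×10⁻⁵ = 7.92×10⁻⁵ T.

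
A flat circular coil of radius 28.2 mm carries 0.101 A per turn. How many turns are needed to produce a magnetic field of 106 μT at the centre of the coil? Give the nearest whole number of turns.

For an N-turn coil, B = Nμ₀I/(2R). A single turn gives B₁ = 2.25×10⁻⁶ T with R = 0.0282 m.
N = B/B₁ = 1.06×10⁻⁴ / 2.25×10⁻⁶ = 47.10.

N = 47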